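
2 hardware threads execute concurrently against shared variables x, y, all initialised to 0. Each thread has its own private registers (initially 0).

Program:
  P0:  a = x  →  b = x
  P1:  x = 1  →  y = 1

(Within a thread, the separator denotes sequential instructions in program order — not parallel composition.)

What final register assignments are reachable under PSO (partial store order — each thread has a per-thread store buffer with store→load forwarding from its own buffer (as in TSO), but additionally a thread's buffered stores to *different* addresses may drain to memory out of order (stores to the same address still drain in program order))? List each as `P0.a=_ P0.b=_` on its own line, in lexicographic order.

P0.a=0 P0.b=0
P0.a=0 P0.b=1
P0.a=1 P0.b=1

outcome vector order: (P0.a,P0.b)
|PSO outcomes| = 3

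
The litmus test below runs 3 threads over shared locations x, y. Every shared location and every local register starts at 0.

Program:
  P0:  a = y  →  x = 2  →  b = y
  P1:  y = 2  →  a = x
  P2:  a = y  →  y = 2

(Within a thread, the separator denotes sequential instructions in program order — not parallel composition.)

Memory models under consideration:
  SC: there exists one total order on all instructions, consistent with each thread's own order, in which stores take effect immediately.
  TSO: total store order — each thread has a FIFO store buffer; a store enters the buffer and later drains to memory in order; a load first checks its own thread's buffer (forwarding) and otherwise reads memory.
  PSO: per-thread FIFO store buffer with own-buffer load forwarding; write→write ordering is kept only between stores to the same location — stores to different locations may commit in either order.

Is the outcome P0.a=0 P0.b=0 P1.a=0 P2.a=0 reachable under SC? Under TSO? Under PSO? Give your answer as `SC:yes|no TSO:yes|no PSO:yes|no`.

outcome vector order: (P0.a,P0.b,P1.a,P2.a)
SC (10): 0/0/2/0 0/0/2/2 0/2/0/0 0/2/0/2 0/2/2/0 0/2/2/2 2/2/0/0 2/2/0/2 2/2/2/0 2/2/2/2
TSO (12): 0/0/0/0 0/0/0/2 0/0/2/0 0/0/2/2 0/2/0/0 0/2/0/2 0/2/2/0 0/2/2/2 2/2/0/0 2/2/0/2 2/2/2/0 2/2/2/2
PSO (12): 0/0/0/0 0/0/0/2 0/0/2/0 0/0/2/2 0/2/0/0 0/2/0/2 0/2/2/0 0/2/2/2 2/2/0/0 2/2/0/2 2/2/2/0 2/2/2/2
target 0/0/0/0 ∈ {TSO,PSO}

SC:no TSO:yes PSO:yes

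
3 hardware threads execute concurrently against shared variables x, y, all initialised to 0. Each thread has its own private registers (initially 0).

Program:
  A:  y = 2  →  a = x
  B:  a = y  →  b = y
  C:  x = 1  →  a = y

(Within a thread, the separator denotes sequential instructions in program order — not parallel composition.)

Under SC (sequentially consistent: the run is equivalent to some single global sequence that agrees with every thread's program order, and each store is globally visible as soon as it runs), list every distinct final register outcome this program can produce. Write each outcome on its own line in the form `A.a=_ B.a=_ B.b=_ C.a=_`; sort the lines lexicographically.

outcome vector order: (A.a,B.a,B.b,C.a)
|SC outcomes| = 9

A.a=0 B.a=0 B.b=0 C.a=2
A.a=0 B.a=0 B.b=2 C.a=2
A.a=0 B.a=2 B.b=2 C.a=2
A.a=1 B.a=0 B.b=0 C.a=0
A.a=1 B.a=0 B.b=0 C.a=2
A.a=1 B.a=0 B.b=2 C.a=0
A.a=1 B.a=0 B.b=2 C.a=2
A.a=1 B.a=2 B.b=2 C.a=0
A.a=1 B.a=2 B.b=2 C.a=2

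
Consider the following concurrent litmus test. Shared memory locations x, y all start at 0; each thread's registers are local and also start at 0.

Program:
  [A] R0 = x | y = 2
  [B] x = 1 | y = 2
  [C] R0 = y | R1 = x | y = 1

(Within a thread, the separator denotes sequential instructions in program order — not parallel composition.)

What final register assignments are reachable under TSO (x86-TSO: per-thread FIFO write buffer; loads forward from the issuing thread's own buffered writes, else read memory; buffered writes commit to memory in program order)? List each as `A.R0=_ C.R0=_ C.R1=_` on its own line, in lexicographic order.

A.R0=0 C.R0=0 C.R1=0
A.R0=0 C.R0=0 C.R1=1
A.R0=0 C.R0=2 C.R1=0
A.R0=0 C.R0=2 C.R1=1
A.R0=1 C.R0=0 C.R1=0
A.R0=1 C.R0=0 C.R1=1
A.R0=1 C.R0=2 C.R1=1

outcome vector order: (A.R0,C.R0,C.R1)
|TSO outcomes| = 7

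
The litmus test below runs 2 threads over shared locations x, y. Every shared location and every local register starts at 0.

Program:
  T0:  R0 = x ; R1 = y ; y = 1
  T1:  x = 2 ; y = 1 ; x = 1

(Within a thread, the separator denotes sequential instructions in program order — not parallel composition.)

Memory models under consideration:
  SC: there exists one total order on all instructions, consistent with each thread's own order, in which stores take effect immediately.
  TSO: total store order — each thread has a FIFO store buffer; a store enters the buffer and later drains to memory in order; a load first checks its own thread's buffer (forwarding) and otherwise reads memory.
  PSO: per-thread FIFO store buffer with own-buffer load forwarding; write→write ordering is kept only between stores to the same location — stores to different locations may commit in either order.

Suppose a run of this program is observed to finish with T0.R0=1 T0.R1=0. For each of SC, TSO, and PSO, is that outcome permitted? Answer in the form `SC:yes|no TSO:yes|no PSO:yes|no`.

outcome vector order: (T0.R0,T0.R1)
SC: 5 outcomes — {(0,0) (0,1) (1,1) (2,0) (2,1)}
TSO: 5 outcomes — {(0,0) (0,1) (1,1) (2,0) (2,1)}
PSO: 6 outcomes — {(0,0) (0,1) (1,0) (1,1) (2,0) (2,1)}
target (1,0) ∈ {PSO}

SC:no TSO:no PSO:yes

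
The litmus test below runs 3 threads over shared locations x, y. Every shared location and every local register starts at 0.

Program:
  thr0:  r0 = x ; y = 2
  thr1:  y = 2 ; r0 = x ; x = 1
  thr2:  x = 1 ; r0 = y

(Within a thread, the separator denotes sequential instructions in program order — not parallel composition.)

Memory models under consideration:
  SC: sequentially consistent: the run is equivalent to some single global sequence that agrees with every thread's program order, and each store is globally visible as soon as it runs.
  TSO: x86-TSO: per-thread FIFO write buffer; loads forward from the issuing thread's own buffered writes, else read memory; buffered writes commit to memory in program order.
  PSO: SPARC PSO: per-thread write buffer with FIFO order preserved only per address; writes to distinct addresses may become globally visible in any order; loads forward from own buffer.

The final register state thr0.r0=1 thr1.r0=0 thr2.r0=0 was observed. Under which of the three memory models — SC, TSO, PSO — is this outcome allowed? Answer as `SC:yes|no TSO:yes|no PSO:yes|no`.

outcome vector order: (thr0.r0,thr1.r0,thr2.r0)
SC (6): 002 010 012 102 110 112
TSO (8): 000 002 010 012 100 102 110 112
PSO (8): 000 002 010 012 100 102 110 112
target 100 ∈ {TSO,PSO}

SC:no TSO:yes PSO:yes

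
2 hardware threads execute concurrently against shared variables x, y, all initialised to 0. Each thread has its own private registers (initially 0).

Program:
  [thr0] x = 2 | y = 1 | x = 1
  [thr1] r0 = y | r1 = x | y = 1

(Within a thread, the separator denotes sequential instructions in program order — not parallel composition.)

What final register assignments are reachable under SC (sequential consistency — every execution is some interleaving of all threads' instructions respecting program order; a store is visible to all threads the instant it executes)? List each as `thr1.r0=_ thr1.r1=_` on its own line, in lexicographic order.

outcome vector order: (thr1.r0,thr1.r1)
|SC outcomes| = 5

thr1.r0=0 thr1.r1=0
thr1.r0=0 thr1.r1=1
thr1.r0=0 thr1.r1=2
thr1.r0=1 thr1.r1=1
thr1.r0=1 thr1.r1=2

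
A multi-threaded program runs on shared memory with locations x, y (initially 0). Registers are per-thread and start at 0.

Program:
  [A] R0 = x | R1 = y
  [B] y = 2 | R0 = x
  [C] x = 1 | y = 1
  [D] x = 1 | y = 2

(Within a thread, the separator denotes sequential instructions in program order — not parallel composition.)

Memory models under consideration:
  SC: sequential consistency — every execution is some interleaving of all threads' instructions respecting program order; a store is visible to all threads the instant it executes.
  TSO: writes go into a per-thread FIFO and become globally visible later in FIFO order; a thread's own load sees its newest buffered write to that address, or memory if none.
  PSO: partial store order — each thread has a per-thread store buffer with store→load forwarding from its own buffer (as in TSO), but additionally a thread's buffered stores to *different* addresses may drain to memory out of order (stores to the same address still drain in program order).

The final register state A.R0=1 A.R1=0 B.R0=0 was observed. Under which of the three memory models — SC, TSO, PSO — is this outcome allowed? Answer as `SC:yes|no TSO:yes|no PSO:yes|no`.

SC:no TSO:yes PSO:yes

outcome vector order: (A.R0,A.R1,B.R0)
under SC → 0/0/0 0/0/1 0/1/0 0/1/1 0/2/0 0/2/1 1/0/1 1/1/0 1/1/1 1/2/0 1/2/1
under TSO → 0/0/0 0/0/1 0/1/0 0/1/1 0/2/0 0/2/1 1/0/0 1/0/1 1/1/0 1/1/1 1/2/0 1/2/1
under PSO → 0/0/0 0/0/1 0/1/0 0/1/1 0/2/0 0/2/1 1/0/0 1/0/1 1/1/0 1/1/1 1/2/0 1/2/1
target 1/0/0 ∈ {TSO,PSO}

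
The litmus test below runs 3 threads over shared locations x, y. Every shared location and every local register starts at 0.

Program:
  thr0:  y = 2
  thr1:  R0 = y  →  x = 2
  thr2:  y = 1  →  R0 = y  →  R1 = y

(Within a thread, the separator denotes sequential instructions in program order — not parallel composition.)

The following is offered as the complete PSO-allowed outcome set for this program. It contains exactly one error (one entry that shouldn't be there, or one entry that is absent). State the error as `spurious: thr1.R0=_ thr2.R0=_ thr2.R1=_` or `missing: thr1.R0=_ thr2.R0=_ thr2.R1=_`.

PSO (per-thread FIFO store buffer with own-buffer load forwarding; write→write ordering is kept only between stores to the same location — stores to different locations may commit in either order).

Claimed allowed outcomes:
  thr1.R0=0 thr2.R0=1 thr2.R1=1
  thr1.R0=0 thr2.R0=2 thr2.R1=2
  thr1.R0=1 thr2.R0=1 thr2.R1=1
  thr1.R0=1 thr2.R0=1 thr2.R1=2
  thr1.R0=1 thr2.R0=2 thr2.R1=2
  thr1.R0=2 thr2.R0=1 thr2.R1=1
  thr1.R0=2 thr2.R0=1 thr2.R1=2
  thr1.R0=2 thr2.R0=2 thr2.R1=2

missing: thr1.R0=0 thr2.R0=1 thr2.R1=2

outcome vector order: (thr1.R0,thr2.R0,thr2.R1)
[PSO] allowed = {(0,1,1) (0,1,2) (0,2,2) (1,1,1) (1,1,2) (1,2,2) (2,1,1) (2,1,2) (2,2,2)}
PSO∖claimed = {(0,1,2)}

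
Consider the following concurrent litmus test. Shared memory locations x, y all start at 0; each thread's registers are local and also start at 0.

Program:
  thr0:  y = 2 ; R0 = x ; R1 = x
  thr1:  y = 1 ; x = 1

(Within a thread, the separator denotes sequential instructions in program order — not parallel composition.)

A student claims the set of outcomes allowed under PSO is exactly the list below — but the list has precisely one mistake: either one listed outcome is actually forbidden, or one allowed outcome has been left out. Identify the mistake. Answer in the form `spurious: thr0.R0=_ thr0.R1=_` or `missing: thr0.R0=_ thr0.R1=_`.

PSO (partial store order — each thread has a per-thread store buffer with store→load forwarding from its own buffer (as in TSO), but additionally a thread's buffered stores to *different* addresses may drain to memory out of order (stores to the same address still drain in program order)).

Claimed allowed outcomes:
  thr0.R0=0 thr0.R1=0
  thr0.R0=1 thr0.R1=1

missing: thr0.R0=0 thr0.R1=1

outcome vector order: (thr0.R0,thr0.R1)
PSO (3): 0/0, 0/1, 1/1
PSO∖claimed = {0/1}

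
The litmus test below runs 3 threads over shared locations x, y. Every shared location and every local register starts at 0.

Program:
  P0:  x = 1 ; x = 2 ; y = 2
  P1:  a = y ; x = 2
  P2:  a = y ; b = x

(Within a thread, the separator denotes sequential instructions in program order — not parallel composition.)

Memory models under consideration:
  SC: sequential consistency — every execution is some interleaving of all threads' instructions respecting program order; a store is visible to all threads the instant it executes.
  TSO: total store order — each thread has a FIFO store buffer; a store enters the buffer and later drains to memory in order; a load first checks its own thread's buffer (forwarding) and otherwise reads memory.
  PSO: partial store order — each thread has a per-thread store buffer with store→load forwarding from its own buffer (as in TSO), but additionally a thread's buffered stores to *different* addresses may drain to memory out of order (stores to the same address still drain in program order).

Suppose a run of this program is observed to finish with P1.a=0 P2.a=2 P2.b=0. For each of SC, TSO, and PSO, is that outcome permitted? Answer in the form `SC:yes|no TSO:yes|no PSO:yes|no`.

SC:no TSO:no PSO:yes

outcome vector order: (P1.a,P2.a,P2.b)
[SC] allowed = {(0,0,0) (0,0,1) (0,0,2) (0,2,2) (2,0,0) (2,0,1) (2,0,2) (2,2,2)}
[TSO] allowed = {(0,0,0) (0,0,1) (0,0,2) (0,2,2) (2,0,0) (2,0,1) (2,0,2) (2,2,2)}
[PSO] allowed = {(0,0,0) (0,0,1) (0,0,2) (0,2,0) (0,2,1) (0,2,2) (2,0,0) (2,0,1) (2,0,2) (2,2,0) (2,2,1) (2,2,2)}
target (0,2,0) ∈ {PSO}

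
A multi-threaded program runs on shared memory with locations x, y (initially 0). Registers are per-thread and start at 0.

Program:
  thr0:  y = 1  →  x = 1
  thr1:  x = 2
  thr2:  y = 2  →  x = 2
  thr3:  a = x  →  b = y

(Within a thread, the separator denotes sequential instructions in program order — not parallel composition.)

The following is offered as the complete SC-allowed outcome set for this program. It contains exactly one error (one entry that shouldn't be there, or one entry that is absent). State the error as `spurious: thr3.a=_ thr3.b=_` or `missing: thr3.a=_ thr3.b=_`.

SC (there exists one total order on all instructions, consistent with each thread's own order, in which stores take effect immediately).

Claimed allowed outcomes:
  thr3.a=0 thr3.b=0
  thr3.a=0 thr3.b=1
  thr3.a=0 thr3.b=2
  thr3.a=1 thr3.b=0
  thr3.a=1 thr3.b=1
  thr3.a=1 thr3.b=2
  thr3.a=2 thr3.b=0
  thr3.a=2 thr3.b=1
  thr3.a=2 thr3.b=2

outcome vector order: (thr3.a,thr3.b)
SC: 8 outcomes — {(0,0); (0,1); (0,2); (1,1); (1,2); (2,0); (2,1); (2,2)}
claimed∖SC = {(1,0)}

spurious: thr3.a=1 thr3.b=0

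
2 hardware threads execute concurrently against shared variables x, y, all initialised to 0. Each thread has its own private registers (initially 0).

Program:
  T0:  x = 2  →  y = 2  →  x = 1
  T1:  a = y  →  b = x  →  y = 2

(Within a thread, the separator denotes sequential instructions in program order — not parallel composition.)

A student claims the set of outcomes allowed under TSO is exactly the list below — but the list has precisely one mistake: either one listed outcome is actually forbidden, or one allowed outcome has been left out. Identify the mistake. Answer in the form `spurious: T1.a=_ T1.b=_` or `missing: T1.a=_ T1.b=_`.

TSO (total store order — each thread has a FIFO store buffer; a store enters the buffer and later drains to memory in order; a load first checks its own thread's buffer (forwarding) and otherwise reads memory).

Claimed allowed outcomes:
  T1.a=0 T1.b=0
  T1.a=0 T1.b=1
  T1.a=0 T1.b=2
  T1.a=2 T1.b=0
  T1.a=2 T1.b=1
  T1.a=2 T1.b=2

spurious: T1.a=2 T1.b=0

outcome vector order: (T1.a,T1.b)
[TSO] allowed = {00, 01, 02, 21, 22}
claimed∖TSO = {20}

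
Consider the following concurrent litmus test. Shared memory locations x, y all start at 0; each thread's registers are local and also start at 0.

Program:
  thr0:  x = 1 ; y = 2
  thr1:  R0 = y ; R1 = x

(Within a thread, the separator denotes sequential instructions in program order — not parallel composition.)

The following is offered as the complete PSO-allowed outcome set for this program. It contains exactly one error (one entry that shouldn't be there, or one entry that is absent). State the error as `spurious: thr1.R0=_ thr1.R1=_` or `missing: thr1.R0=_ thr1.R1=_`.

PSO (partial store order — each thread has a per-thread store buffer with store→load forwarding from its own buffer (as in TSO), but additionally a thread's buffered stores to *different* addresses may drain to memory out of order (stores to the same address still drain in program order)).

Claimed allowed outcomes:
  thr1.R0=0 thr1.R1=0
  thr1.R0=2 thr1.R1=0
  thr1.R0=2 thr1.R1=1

missing: thr1.R0=0 thr1.R1=1

outcome vector order: (thr1.R0,thr1.R1)
PSO (4): <0 0>, <0 1>, <2 0>, <2 1>
PSO∖claimed = {<0 1>}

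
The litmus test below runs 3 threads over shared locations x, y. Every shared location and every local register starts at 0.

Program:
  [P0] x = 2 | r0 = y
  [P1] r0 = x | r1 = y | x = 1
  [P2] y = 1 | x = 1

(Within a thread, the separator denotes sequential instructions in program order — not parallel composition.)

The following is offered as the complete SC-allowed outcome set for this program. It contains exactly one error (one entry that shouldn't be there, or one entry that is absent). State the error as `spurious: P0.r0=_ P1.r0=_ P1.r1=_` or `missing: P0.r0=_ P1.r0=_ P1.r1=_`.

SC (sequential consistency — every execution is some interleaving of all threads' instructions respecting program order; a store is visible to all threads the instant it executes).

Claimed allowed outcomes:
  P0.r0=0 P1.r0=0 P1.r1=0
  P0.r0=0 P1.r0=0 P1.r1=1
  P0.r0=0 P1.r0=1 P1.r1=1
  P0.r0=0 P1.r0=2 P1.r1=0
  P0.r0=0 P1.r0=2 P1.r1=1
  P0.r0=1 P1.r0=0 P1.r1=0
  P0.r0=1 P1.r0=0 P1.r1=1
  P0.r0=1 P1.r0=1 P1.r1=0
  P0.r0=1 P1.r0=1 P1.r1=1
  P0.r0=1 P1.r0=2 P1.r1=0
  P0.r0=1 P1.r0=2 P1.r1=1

spurious: P0.r0=1 P1.r0=1 P1.r1=0

outcome vector order: (P0.r0,P1.r0,P1.r1)
[SC] allowed = {0/0/0; 0/0/1; 0/1/1; 0/2/0; 0/2/1; 1/0/0; 1/0/1; 1/1/1; 1/2/0; 1/2/1}
claimed∖SC = {1/1/0}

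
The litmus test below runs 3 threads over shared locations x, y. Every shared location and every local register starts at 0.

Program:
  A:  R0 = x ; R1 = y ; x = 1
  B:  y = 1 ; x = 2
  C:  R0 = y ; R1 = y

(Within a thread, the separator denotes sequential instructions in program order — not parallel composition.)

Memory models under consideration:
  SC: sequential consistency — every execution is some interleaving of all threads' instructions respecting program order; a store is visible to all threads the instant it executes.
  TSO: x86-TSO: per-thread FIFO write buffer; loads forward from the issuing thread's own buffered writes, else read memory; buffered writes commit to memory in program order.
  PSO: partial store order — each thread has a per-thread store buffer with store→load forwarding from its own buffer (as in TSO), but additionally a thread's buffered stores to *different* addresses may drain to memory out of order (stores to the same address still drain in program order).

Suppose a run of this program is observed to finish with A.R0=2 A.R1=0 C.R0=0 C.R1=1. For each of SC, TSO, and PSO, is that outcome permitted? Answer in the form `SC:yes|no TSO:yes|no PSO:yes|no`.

SC:no TSO:no PSO:yes

outcome vector order: (A.R0,A.R1,C.R0,C.R1)
under SC → <0 0 0 0>, <0 0 0 1>, <0 0 1 1>, <0 1 0 0>, <0 1 0 1>, <0 1 1 1>, <2 1 0 0>, <2 1 0 1>, <2 1 1 1>
under TSO → <0 0 0 0>, <0 0 0 1>, <0 0 1 1>, <0 1 0 0>, <0 1 0 1>, <0 1 1 1>, <2 1 0 0>, <2 1 0 1>, <2 1 1 1>
under PSO → <0 0 0 0>, <0 0 0 1>, <0 0 1 1>, <0 1 0 0>, <0 1 0 1>, <0 1 1 1>, <2 0 0 0>, <2 0 0 1>, <2 0 1 1>, <2 1 0 0>, <2 1 0 1>, <2 1 1 1>
target <2 0 0 1> ∈ {PSO}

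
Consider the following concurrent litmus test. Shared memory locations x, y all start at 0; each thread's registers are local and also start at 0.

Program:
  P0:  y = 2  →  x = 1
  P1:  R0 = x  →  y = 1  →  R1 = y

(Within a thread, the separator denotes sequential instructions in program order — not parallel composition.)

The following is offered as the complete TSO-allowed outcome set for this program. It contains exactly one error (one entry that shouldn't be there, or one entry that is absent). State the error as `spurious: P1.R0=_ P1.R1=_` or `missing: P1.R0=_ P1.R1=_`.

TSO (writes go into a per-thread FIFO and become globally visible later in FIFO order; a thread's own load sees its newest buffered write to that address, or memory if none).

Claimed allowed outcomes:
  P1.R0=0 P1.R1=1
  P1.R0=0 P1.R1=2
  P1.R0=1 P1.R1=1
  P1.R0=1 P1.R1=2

spurious: P1.R0=1 P1.R1=2

outcome vector order: (P1.R0,P1.R1)
under TSO → 0/1; 0/2; 1/1
claimed∖TSO = {1/2}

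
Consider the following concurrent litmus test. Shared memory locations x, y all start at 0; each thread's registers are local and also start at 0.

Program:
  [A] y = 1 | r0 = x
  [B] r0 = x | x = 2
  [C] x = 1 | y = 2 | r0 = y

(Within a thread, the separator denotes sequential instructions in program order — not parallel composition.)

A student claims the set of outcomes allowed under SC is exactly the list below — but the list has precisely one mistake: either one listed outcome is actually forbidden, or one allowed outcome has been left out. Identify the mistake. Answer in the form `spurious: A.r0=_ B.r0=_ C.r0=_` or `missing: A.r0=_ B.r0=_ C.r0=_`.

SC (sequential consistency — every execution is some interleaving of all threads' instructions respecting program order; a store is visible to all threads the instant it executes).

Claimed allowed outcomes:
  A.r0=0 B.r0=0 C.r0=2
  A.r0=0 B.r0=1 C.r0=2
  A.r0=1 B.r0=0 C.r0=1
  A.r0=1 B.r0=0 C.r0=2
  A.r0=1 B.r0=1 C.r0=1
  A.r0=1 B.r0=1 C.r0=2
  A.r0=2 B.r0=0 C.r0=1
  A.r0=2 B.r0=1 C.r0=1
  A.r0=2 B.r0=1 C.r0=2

outcome vector order: (A.r0,B.r0,C.r0)
[SC] allowed = {(0,0,2) (0,1,2) (1,0,1) (1,0,2) (1,1,1) (1,1,2) (2,0,1) (2,0,2) (2,1,1) (2,1,2)}
SC∖claimed = {(2,0,2)}

missing: A.r0=2 B.r0=0 C.r0=2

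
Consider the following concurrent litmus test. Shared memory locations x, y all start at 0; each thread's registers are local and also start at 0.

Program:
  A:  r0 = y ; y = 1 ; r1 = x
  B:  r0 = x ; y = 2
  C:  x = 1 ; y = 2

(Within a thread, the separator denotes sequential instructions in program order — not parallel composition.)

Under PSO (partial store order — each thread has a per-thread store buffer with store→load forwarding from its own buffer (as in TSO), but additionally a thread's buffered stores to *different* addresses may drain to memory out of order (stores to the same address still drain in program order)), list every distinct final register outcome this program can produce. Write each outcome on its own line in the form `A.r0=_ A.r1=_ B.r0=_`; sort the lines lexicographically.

outcome vector order: (A.r0,A.r1,B.r0)
|PSO outcomes| = 8

A.r0=0 A.r1=0 B.r0=0
A.r0=0 A.r1=0 B.r0=1
A.r0=0 A.r1=1 B.r0=0
A.r0=0 A.r1=1 B.r0=1
A.r0=2 A.r1=0 B.r0=0
A.r0=2 A.r1=0 B.r0=1
A.r0=2 A.r1=1 B.r0=0
A.r0=2 A.r1=1 B.r0=1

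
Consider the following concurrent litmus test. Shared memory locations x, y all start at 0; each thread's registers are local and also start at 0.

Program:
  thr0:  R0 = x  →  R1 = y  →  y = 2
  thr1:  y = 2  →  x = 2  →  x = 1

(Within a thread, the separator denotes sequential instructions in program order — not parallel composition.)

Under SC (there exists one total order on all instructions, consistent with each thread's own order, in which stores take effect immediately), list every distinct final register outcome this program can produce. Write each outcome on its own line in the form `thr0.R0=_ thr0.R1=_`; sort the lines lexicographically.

outcome vector order: (thr0.R0,thr0.R1)
|SC outcomes| = 4

thr0.R0=0 thr0.R1=0
thr0.R0=0 thr0.R1=2
thr0.R0=1 thr0.R1=2
thr0.R0=2 thr0.R1=2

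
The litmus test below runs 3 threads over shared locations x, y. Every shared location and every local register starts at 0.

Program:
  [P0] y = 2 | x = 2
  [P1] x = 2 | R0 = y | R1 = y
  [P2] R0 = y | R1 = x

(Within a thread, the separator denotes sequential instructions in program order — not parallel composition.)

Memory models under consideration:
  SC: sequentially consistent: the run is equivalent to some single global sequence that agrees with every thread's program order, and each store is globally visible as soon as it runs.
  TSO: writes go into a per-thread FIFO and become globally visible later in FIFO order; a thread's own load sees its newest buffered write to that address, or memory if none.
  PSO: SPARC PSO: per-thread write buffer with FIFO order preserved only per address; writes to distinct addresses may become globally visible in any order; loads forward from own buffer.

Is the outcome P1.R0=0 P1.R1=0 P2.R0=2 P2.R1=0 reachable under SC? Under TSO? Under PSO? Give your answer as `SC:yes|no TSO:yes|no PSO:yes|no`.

SC:no TSO:yes PSO:yes

outcome vector order: (P1.R0,P1.R1,P2.R0,P2.R1)
SC (10): (0,0,0,0); (0,0,0,2); (0,0,2,2); (0,2,0,0); (0,2,0,2); (0,2,2,2); (2,2,0,0); (2,2,0,2); (2,2,2,0); (2,2,2,2)
TSO (12): (0,0,0,0); (0,0,0,2); (0,0,2,0); (0,0,2,2); (0,2,0,0); (0,2,0,2); (0,2,2,0); (0,2,2,2); (2,2,0,0); (2,2,0,2); (2,2,2,0); (2,2,2,2)
PSO (12): (0,0,0,0); (0,0,0,2); (0,0,2,0); (0,0,2,2); (0,2,0,0); (0,2,0,2); (0,2,2,0); (0,2,2,2); (2,2,0,0); (2,2,0,2); (2,2,2,0); (2,2,2,2)
target (0,0,2,0) ∈ {TSO,PSO}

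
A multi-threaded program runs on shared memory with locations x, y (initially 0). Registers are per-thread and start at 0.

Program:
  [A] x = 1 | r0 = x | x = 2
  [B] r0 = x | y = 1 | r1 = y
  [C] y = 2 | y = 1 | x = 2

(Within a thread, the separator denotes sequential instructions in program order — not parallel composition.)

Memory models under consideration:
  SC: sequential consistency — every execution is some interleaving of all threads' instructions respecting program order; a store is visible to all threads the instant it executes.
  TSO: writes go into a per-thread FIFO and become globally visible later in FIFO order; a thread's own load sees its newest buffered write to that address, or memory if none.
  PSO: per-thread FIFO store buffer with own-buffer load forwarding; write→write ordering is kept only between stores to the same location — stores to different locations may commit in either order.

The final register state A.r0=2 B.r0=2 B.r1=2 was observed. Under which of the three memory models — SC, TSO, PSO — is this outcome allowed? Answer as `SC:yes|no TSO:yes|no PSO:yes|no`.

outcome vector order: (A.r0,B.r0,B.r1)
SC: 11 outcomes — {<1 0 1>, <1 0 2>, <1 1 1>, <1 1 2>, <1 2 1>, <1 2 2>, <2 0 1>, <2 0 2>, <2 1 1>, <2 1 2>, <2 2 1>}
TSO: 11 outcomes — {<1 0 1>, <1 0 2>, <1 1 1>, <1 1 2>, <1 2 1>, <1 2 2>, <2 0 1>, <2 0 2>, <2 1 1>, <2 1 2>, <2 2 1>}
PSO: 12 outcomes — {<1 0 1>, <1 0 2>, <1 1 1>, <1 1 2>, <1 2 1>, <1 2 2>, <2 0 1>, <2 0 2>, <2 1 1>, <2 1 2>, <2 2 1>, <2 2 2>}
target <2 2 2> ∈ {PSO}

SC:no TSO:no PSO:yes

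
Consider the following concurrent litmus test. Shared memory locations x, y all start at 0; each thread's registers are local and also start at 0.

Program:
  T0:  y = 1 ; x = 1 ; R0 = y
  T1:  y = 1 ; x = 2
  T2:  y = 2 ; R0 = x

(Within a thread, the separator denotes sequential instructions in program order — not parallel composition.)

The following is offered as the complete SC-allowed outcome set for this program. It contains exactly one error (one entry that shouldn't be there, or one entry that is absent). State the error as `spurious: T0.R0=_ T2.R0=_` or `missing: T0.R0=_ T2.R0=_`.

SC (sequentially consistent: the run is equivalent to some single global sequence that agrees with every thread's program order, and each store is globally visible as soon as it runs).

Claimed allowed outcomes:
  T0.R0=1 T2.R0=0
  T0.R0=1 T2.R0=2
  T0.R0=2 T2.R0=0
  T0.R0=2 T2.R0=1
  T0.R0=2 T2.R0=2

outcome vector order: (T0.R0,T2.R0)
SC (6): <1 0> <1 1> <1 2> <2 0> <2 1> <2 2>
SC∖claimed = {<1 1>}

missing: T0.R0=1 T2.R0=1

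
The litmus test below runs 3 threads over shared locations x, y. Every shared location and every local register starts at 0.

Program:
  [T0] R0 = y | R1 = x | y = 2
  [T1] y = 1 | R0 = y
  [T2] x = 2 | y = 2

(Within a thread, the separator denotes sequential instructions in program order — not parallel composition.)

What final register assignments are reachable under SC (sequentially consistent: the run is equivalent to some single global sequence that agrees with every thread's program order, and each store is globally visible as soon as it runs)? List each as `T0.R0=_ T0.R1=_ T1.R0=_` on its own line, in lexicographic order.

T0.R0=0 T0.R1=0 T1.R0=1
T0.R0=0 T0.R1=0 T1.R0=2
T0.R0=0 T0.R1=2 T1.R0=1
T0.R0=0 T0.R1=2 T1.R0=2
T0.R0=1 T0.R1=0 T1.R0=1
T0.R0=1 T0.R1=0 T1.R0=2
T0.R0=1 T0.R1=2 T1.R0=1
T0.R0=1 T0.R1=2 T1.R0=2
T0.R0=2 T0.R1=2 T1.R0=1
T0.R0=2 T0.R1=2 T1.R0=2

outcome vector order: (T0.R0,T0.R1,T1.R0)
|SC outcomes| = 10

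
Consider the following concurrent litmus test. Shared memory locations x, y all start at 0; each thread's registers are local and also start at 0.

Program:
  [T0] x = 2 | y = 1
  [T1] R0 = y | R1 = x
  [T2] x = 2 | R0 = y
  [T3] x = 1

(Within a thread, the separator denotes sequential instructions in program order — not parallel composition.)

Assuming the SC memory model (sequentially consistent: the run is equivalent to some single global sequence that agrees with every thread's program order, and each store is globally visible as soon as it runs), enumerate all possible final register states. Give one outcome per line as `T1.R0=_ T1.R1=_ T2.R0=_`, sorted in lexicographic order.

T1.R0=0 T1.R1=0 T2.R0=0
T1.R0=0 T1.R1=0 T2.R0=1
T1.R0=0 T1.R1=1 T2.R0=0
T1.R0=0 T1.R1=1 T2.R0=1
T1.R0=0 T1.R1=2 T2.R0=0
T1.R0=0 T1.R1=2 T2.R0=1
T1.R0=1 T1.R1=1 T2.R0=0
T1.R0=1 T1.R1=1 T2.R0=1
T1.R0=1 T1.R1=2 T2.R0=0
T1.R0=1 T1.R1=2 T2.R0=1

outcome vector order: (T1.R0,T1.R1,T2.R0)
|SC outcomes| = 10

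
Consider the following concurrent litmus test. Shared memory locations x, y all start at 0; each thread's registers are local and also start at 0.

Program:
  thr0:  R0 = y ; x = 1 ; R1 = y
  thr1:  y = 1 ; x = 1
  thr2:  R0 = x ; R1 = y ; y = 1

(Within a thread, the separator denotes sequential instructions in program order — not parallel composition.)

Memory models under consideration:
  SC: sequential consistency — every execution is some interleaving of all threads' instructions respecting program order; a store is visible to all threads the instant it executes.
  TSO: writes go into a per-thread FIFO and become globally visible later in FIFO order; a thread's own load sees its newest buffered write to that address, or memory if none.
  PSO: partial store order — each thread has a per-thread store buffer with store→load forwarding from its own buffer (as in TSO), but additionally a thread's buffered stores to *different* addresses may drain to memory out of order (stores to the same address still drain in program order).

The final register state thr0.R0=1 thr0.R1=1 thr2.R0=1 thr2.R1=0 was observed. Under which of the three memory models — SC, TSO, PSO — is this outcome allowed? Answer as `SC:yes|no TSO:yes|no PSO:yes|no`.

outcome vector order: (thr0.R0,thr0.R1,thr2.R0,thr2.R1)
[SC] allowed = {0/0/0/0, 0/0/0/1, 0/0/1/0, 0/0/1/1, 0/1/0/0, 0/1/0/1, 0/1/1/0, 0/1/1/1, 1/1/0/0, 1/1/0/1, 1/1/1/1}
[TSO] allowed = {0/0/0/0, 0/0/0/1, 0/0/1/0, 0/0/1/1, 0/1/0/0, 0/1/0/1, 0/1/1/0, 0/1/1/1, 1/1/0/0, 1/1/0/1, 1/1/1/1}
[PSO] allowed = {0/0/0/0, 0/0/0/1, 0/0/1/0, 0/0/1/1, 0/1/0/0, 0/1/0/1, 0/1/1/0, 0/1/1/1, 1/1/0/0, 1/1/0/1, 1/1/1/0, 1/1/1/1}
target 1/1/1/0 ∈ {PSO}

SC:no TSO:no PSO:yes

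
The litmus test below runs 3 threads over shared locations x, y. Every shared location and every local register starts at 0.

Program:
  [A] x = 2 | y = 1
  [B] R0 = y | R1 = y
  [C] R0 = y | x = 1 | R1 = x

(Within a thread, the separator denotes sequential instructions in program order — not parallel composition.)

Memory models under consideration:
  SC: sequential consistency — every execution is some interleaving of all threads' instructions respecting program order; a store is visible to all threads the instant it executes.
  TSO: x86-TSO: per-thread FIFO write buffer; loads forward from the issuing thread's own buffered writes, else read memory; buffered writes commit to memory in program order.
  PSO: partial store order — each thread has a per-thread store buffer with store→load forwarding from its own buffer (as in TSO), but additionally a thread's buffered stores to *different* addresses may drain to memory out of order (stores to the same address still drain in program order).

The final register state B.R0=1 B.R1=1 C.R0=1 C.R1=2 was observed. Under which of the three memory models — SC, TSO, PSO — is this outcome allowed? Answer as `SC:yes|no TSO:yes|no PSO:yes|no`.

SC:no TSO:no PSO:yes

outcome vector order: (B.R0,B.R1,C.R0,C.R1)
SC: 9 outcomes — {<0 0 0 1>; <0 0 0 2>; <0 0 1 1>; <0 1 0 1>; <0 1 0 2>; <0 1 1 1>; <1 1 0 1>; <1 1 0 2>; <1 1 1 1>}
TSO: 9 outcomes — {<0 0 0 1>; <0 0 0 2>; <0 0 1 1>; <0 1 0 1>; <0 1 0 2>; <0 1 1 1>; <1 1 0 1>; <1 1 0 2>; <1 1 1 1>}
PSO: 12 outcomes — {<0 0 0 1>; <0 0 0 2>; <0 0 1 1>; <0 0 1 2>; <0 1 0 1>; <0 1 0 2>; <0 1 1 1>; <0 1 1 2>; <1 1 0 1>; <1 1 0 2>; <1 1 1 1>; <1 1 1 2>}
target <1 1 1 2> ∈ {PSO}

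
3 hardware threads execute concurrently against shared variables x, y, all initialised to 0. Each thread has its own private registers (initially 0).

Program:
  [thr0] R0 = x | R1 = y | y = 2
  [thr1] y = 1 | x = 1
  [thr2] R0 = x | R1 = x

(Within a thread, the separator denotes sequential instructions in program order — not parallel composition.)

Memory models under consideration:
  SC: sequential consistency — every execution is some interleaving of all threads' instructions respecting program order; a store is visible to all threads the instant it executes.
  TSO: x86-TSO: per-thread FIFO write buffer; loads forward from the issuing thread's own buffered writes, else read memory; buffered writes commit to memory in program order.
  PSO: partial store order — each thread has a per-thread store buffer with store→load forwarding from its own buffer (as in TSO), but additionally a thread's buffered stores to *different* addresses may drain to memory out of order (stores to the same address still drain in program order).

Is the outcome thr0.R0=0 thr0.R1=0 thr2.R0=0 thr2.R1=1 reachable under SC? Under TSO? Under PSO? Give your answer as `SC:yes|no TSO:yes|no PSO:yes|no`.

outcome vector order: (thr0.R0,thr0.R1,thr2.R0,thr2.R1)
under SC → (0,0,0,0); (0,0,0,1); (0,0,1,1); (0,1,0,0); (0,1,0,1); (0,1,1,1); (1,1,0,0); (1,1,0,1); (1,1,1,1)
under TSO → (0,0,0,0); (0,0,0,1); (0,0,1,1); (0,1,0,0); (0,1,0,1); (0,1,1,1); (1,1,0,0); (1,1,0,1); (1,1,1,1)
under PSO → (0,0,0,0); (0,0,0,1); (0,0,1,1); (0,1,0,0); (0,1,0,1); (0,1,1,1); (1,0,0,0); (1,0,0,1); (1,0,1,1); (1,1,0,0); (1,1,0,1); (1,1,1,1)
target (0,0,0,1) ∈ {SC,TSO,PSO}

SC:yes TSO:yes PSO:yes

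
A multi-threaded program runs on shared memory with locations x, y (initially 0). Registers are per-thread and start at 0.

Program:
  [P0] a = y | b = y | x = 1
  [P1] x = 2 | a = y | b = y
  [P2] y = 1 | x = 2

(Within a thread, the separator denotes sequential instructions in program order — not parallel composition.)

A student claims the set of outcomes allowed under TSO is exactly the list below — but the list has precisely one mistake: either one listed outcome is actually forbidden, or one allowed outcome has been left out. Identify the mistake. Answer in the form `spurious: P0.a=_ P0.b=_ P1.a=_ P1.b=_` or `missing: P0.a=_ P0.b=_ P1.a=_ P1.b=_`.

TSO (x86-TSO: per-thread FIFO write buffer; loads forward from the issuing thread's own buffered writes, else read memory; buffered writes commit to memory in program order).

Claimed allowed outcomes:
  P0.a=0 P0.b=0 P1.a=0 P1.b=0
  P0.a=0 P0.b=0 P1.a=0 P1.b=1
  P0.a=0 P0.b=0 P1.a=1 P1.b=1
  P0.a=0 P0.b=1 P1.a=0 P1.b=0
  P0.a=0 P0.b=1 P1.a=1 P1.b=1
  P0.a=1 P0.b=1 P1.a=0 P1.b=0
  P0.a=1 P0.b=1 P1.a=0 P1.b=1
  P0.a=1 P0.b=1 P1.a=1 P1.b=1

outcome vector order: (P0.a,P0.b,P1.a,P1.b)
TSO: 9 outcomes — {(0,0,0,0); (0,0,0,1); (0,0,1,1); (0,1,0,0); (0,1,0,1); (0,1,1,1); (1,1,0,0); (1,1,0,1); (1,1,1,1)}
TSO∖claimed = {(0,1,0,1)}

missing: P0.a=0 P0.b=1 P1.a=0 P1.b=1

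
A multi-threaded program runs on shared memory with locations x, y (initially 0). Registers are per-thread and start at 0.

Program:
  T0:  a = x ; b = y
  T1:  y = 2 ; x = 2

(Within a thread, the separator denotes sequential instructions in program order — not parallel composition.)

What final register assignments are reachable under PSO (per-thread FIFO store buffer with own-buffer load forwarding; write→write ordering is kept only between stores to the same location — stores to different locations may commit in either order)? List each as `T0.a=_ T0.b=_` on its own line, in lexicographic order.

outcome vector order: (T0.a,T0.b)
|PSO outcomes| = 4

T0.a=0 T0.b=0
T0.a=0 T0.b=2
T0.a=2 T0.b=0
T0.a=2 T0.b=2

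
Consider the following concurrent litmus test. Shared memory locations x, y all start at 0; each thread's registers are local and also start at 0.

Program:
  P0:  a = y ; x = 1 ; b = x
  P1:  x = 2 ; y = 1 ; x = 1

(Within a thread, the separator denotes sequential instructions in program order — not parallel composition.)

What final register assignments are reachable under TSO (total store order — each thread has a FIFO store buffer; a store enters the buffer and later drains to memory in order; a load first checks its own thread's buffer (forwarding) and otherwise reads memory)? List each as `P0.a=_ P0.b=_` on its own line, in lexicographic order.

outcome vector order: (P0.a,P0.b)
|TSO outcomes| = 3

P0.a=0 P0.b=1
P0.a=0 P0.b=2
P0.a=1 P0.b=1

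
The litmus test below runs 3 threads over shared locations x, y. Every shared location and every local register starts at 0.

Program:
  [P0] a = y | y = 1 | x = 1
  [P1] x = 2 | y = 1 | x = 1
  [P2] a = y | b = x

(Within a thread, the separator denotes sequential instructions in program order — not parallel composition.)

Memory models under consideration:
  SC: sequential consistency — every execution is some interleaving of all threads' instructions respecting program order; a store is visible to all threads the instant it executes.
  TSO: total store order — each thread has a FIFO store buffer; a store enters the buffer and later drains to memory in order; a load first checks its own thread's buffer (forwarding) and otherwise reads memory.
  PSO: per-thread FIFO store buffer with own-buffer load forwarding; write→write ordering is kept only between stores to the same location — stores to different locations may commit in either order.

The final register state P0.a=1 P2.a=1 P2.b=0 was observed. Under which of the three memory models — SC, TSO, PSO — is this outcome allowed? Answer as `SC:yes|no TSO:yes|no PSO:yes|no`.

outcome vector order: (P0.a,P2.a,P2.b)
under SC → (0,0,0) (0,0,1) (0,0,2) (0,1,0) (0,1,1) (0,1,2) (1,0,0) (1,0,1) (1,0,2) (1,1,1) (1,1,2)
under TSO → (0,0,0) (0,0,1) (0,0,2) (0,1,0) (0,1,1) (0,1,2) (1,0,0) (1,0,1) (1,0,2) (1,1,1) (1,1,2)
under PSO → (0,0,0) (0,0,1) (0,0,2) (0,1,0) (0,1,1) (0,1,2) (1,0,0) (1,0,1) (1,0,2) (1,1,0) (1,1,1) (1,1,2)
target (1,1,0) ∈ {PSO}

SC:no TSO:no PSO:yes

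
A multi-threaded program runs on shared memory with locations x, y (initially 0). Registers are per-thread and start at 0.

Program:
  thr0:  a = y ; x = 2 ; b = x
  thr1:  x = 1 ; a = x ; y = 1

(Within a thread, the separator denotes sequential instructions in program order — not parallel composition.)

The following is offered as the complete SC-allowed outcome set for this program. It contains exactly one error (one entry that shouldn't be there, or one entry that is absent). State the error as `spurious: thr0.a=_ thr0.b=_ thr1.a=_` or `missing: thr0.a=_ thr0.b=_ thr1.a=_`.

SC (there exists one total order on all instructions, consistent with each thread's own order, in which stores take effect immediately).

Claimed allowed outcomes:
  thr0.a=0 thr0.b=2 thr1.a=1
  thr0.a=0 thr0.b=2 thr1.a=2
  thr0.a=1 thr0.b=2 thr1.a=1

outcome vector order: (thr0.a,thr0.b,thr1.a)
SC (4): (0,1,1) (0,2,1) (0,2,2) (1,2,1)
SC∖claimed = {(0,1,1)}

missing: thr0.a=0 thr0.b=1 thr1.a=1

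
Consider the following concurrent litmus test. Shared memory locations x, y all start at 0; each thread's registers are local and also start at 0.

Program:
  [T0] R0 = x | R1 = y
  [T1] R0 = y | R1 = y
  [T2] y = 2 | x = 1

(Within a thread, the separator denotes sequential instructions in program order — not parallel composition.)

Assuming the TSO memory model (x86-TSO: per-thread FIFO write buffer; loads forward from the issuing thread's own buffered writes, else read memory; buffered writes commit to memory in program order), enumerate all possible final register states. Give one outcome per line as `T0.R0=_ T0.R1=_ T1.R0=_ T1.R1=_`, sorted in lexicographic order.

outcome vector order: (T0.R0,T0.R1,T1.R0,T1.R1)
|TSO outcomes| = 9

T0.R0=0 T0.R1=0 T1.R0=0 T1.R1=0
T0.R0=0 T0.R1=0 T1.R0=0 T1.R1=2
T0.R0=0 T0.R1=0 T1.R0=2 T1.R1=2
T0.R0=0 T0.R1=2 T1.R0=0 T1.R1=0
T0.R0=0 T0.R1=2 T1.R0=0 T1.R1=2
T0.R0=0 T0.R1=2 T1.R0=2 T1.R1=2
T0.R0=1 T0.R1=2 T1.R0=0 T1.R1=0
T0.R0=1 T0.R1=2 T1.R0=0 T1.R1=2
T0.R0=1 T0.R1=2 T1.R0=2 T1.R1=2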